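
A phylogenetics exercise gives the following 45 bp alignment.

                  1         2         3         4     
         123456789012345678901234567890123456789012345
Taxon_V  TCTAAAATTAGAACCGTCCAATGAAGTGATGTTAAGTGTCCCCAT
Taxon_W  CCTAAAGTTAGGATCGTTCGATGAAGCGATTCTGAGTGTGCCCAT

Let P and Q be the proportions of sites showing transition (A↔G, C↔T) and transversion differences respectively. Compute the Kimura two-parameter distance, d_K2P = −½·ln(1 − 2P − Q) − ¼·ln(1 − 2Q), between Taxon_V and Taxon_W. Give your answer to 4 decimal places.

The sequences differ at positions 1 (T/C, transition), 7 (A/G, transition), 12 (A/G, transition), 14 (C/T, transition), 18 (C/T, transition), 20 (A/G, transition), 27 (T/C, transition), 31 (G/T, transversion), 32 (T/C, transition), 34 (A/G, transition), 40 (C/G, transversion).
Of the 11 differences, 9 transitions and 2 transversions over 45 sites: P = 9/45 = 0.200000, Q = 2/45 = 0.044444.
d = −0.5·ln(0.555556) − 0.25·ln(0.911112) = −0.5·(-0.587786) − 0.25·(-0.093089) = 0.3172.

0.3172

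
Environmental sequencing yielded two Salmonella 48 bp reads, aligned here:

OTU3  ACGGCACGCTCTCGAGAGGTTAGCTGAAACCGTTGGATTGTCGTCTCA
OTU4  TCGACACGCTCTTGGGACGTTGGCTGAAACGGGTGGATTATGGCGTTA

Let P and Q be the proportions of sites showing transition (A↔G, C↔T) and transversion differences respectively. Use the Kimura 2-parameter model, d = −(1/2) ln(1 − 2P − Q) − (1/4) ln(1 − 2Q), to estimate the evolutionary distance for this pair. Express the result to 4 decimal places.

The sequences differ at positions 1 (A/T, transversion), 4 (G/A, transition), 13 (C/T, transition), 15 (A/G, transition), 18 (G/C, transversion), 22 (A/G, transition), 31 (C/G, transversion), 33 (T/G, transversion), 40 (G/A, transition), 42 (C/G, transversion), 44 (T/C, transition), 45 (C/G, transversion), 47 (C/T, transition).
Of the 13 differences, 7 transitions and 6 transversions over 48 sites: P = 7/48 = 0.145833, Q = 6/48 = 0.125000.
d = −0.5·ln(0.583334) − 0.25·ln(0.750000) = −0.5·(-0.538995) − 0.25·(-0.287682) = 0.3414.

0.3414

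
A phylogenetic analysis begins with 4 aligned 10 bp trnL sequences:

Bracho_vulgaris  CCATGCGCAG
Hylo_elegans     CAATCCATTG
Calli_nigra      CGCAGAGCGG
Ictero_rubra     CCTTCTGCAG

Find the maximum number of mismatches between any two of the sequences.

Pairwise Hamming distances:
  Bracho_vulgaris vs Hylo_elegans: 5
  Bracho_vulgaris vs Calli_nigra: 5
  Bracho_vulgaris vs Ictero_rubra: 3
  Hylo_elegans vs Calli_nigra: 8
  Hylo_elegans vs Ictero_rubra: 6
  Calli_nigra vs Ictero_rubra: 6
The largest is 8, between Hylo_elegans and Calli_nigra.

8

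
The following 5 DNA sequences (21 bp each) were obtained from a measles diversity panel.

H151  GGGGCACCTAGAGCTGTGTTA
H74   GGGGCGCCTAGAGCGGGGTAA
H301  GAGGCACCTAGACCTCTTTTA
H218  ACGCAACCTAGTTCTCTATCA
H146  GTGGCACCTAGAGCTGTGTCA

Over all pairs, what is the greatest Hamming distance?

Pairwise Hamming distances:
  H151 vs H74: 4
  H151 vs H301: 4
  H151 vs H218: 9
  H151 vs H146: 2
  H74 vs H301: 8
  H74 vs H218: 12
  H74 vs H146: 5
  H301 vs H218: 8
  H301 vs H146: 5
  H218 vs H146: 8
The largest is 12, between H74 and H218.

12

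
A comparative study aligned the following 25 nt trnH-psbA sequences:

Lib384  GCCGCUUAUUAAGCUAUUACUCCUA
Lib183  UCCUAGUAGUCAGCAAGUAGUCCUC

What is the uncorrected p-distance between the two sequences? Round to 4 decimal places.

0.4000

The sequences differ at positions 1 (G/U), 4 (G/U), 5 (C/A), 6 (U/G), 9 (U/G), 11 (A/C), 15 (U/A), 17 (U/G), 20 (C/G), 25 (A/C).
There are 10 differences over 25 sites, so p = 10/25 = 0.4000.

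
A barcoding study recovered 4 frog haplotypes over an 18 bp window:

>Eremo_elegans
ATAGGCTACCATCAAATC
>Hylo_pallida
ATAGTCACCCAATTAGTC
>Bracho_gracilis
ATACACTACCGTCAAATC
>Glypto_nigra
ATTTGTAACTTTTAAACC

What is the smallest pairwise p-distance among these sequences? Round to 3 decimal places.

0.167

Pairwise Hamming distances:
  Eremo_elegans vs Hylo_pallida: 7
  Eremo_elegans vs Bracho_gracilis: 3
  Eremo_elegans vs Glypto_nigra: 8
  Hylo_pallida vs Bracho_gracilis: 9
  Hylo_pallida vs Glypto_nigra: 11
  Bracho_gracilis vs Glypto_nigra: 9
The smallest is 3 mismatches, between Eremo_elegans and Bracho_gracilis; p = 3/18 = 0.167.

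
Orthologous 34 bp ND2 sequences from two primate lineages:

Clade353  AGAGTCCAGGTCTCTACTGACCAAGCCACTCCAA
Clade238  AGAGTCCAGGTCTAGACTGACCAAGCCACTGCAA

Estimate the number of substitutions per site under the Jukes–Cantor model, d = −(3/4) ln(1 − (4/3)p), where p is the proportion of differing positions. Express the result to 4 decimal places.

Differing sites — 14:C/A; 15:T/G; 31:C/G.
p = 3/34 = 0.088235.
d = −0.75 · ln(1 − (4/3)·0.088235) = −0.75 · ln(0.882353) = −0.75 · (-0.125163) = 0.0939.

0.0939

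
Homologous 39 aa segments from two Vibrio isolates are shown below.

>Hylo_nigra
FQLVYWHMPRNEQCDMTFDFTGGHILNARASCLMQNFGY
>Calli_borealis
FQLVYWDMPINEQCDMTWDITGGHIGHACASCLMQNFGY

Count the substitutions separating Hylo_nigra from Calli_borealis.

7

Mismatches occur at site 7 (H/D), site 10 (R/I), site 18 (F/W), site 20 (F/I), site 26 (L/G), site 27 (N/H), site 29 (R/C).
That gives 7 mismatches out of 39 aligned sites, so the Hamming distance is 7.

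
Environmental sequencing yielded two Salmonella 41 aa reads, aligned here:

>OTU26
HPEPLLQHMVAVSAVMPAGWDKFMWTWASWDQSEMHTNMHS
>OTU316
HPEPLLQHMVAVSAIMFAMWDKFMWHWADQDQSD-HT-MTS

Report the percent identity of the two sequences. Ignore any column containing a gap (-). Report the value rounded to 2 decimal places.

Excluding the 2 gap columns leaves 39 comparable sites.
The sequences differ at positions 15 (V/I), 17 (P/F), 19 (G/M), 26 (T/H), 29 (S/D), 30 (W/Q), 34 (E/D), 40 (H/T).
31 of the 39 comparable sites match, so the percent identity is 31/39 × 100 = 79.49%.

79.49%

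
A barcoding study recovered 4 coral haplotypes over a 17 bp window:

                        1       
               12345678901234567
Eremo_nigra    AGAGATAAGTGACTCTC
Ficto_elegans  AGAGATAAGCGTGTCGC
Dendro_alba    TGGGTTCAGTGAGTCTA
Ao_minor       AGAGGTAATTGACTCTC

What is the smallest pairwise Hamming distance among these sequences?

2

Pairwise Hamming distances:
  Eremo_nigra vs Ficto_elegans: 4
  Eremo_nigra vs Dendro_alba: 6
  Eremo_nigra vs Ao_minor: 2
  Ficto_elegans vs Dendro_alba: 8
  Ficto_elegans vs Ao_minor: 6
  Dendro_alba vs Ao_minor: 7
The smallest is 2, between Eremo_nigra and Ao_minor.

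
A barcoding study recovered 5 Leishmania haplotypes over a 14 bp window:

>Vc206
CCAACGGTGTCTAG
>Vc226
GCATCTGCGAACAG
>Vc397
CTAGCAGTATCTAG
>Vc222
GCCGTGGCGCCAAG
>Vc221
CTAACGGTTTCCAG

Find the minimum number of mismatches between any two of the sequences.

3

Pairwise Hamming distances:
  Vc206 vs Vc226: 7
  Vc206 vs Vc397: 4
  Vc206 vs Vc222: 7
  Vc206 vs Vc221: 3
  Vc226 vs Vc397: 9
  Vc226 vs Vc222: 7
  Vc226 vs Vc221: 8
  Vc397 vs Vc222: 9
  Vc397 vs Vc221: 4
  Vc222 vs Vc221: 9
The smallest is 3, between Vc206 and Vc221.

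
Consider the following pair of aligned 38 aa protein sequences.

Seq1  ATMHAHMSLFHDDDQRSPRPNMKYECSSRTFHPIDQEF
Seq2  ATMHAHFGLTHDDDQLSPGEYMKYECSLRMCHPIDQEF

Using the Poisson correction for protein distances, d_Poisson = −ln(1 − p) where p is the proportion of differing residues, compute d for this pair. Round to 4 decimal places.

Mismatches occur at site 7 (M→F), site 8 (S→G), site 10 (F→T), site 16 (R→L), site 19 (R→G), site 20 (P→E), site 21 (N→Y), site 28 (S→L), site 30 (T→M), site 31 (F→C).
p = 10/38 = 0.263158.
d = −ln(1 − 0.263158) = −ln(0.736842) = 0.3054.

0.3054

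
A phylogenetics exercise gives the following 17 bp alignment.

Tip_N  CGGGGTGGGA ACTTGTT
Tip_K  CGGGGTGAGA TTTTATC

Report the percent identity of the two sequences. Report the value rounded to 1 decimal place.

70.6%

Mismatches occur at site 8 (G→A), site 11 (A→T), site 12 (C→T), site 15 (G→A), site 17 (T→C).
12 of the 17 sites match, so the percent identity is 12/17 × 100 = 70.6%.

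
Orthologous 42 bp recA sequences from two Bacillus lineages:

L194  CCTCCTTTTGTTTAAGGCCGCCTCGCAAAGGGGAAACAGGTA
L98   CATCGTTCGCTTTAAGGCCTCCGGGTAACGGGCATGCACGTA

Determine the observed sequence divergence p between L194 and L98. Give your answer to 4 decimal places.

0.3333

Differing sites — 2:C/A; 5:C/G; 8:T/C; 9:T/G; 10:G/C; 20:G/T; 23:T/G; 24:C/G; 26:C/T; 29:A/C; 33:G/C; 35:A/T; 36:A/G; 39:G/C.
There are 14 differences over 42 sites, so p = 14/42 = 0.3333.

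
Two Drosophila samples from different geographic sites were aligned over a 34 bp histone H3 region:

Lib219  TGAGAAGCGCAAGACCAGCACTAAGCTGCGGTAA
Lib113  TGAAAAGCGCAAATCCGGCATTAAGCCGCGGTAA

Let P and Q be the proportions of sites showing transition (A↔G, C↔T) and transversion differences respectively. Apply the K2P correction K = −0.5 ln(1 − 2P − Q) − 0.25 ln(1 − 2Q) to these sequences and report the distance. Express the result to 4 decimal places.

Mismatches occur at site 4 (G↔A, transition), site 13 (G↔A, transition), site 14 (A↔T, transversion), site 17 (A↔G, transition), site 21 (C↔T, transition), site 27 (T↔C, transition).
Of the 6 differences, 5 transitions and 1 transversion over 34 sites: P = 5/34 = 0.147059, Q = 1/34 = 0.029412.
d = −0.5·ln(0.676470) − 0.25·ln(0.941176) = −0.5·(-0.390867) − 0.25·(-0.060625) = 0.2106.

0.2106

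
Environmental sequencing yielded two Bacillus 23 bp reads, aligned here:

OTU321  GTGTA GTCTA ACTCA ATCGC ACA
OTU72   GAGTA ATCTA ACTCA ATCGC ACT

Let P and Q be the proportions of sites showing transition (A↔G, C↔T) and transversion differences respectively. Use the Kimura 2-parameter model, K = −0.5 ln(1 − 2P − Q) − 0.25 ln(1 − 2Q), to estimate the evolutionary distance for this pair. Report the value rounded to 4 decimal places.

Differing sites — 2:T/A (Tv); 6:G/A (Ti); 23:A/T (Tv).
Of the 3 differences, 1 transition and 2 transversions over 23 sites: P = 1/23 = 0.043478, Q = 2/23 = 0.086957.
d = −0.5·ln(0.826087) − 0.25·ln(0.826086) = −0.5·(-0.191055) − 0.25·(-0.191056) = 0.1433.

0.1433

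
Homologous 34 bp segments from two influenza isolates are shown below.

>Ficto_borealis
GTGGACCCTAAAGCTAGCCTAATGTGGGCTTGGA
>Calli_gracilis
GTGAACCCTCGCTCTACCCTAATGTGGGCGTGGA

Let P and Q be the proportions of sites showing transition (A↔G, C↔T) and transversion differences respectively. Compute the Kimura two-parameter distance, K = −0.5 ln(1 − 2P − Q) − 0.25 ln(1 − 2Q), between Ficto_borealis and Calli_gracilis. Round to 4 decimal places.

0.2408

Differing sites — 4:G/A (Ti); 10:A/C (Tv); 11:A/G (Ti); 12:A/C (Tv); 13:G/T (Tv); 17:G/C (Tv); 30:T/G (Tv).
Of the 7 differences, 2 transitions and 5 transversions over 34 sites: P = 2/34 = 0.058824, Q = 5/34 = 0.147059.
d = −0.5·ln(0.735293) − 0.25·ln(0.705882) = −0.5·(-0.307486) − 0.25·(-0.348307) = 0.2408.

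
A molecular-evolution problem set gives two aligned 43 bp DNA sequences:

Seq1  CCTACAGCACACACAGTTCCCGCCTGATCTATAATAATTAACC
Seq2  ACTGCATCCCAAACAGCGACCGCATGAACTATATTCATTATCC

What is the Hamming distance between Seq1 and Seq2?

13

Differing sites — 1:C/A; 4:A/G; 7:G/T; 9:A/C; 12:C/A; 17:T/C; 18:T/G; 19:C/A; 24:C/A; 28:T/A; 34:A/T; 36:A/C; 41:A/T.
That gives 13 mismatches out of 43 aligned sites, so the Hamming distance is 13.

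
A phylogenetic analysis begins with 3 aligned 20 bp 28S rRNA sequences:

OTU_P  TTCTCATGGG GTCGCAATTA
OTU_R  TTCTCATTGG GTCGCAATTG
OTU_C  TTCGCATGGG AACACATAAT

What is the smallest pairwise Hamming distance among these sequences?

Pairwise Hamming distances:
  OTU_P vs OTU_R: 2
  OTU_P vs OTU_C: 8
  OTU_R vs OTU_C: 9
The smallest is 2, between OTU_P and OTU_R.

2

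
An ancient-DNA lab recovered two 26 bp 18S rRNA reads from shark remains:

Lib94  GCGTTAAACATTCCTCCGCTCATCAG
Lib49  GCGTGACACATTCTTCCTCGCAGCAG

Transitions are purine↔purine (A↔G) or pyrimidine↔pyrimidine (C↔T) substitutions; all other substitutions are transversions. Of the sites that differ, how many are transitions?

1

Differing sites — 5:T/G (Tv); 7:A/C (Tv); 14:C/T (Ti); 18:G/T (Tv); 20:T/G (Tv); 23:T/G (Tv).
Of the 6 differences, 1 transition and 5 transversions, so the answer is 1.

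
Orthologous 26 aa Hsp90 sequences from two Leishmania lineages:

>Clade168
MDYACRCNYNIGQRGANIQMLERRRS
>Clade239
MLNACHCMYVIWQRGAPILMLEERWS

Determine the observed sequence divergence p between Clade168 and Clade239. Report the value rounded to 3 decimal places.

0.385

Differing sites — 2:D/L; 3:Y/N; 6:R/H; 8:N/M; 10:N/V; 12:G/W; 17:N/P; 19:Q/L; 23:R/E; 25:R/W.
There are 10 differences over 26 sites, so p = 10/26 = 0.385.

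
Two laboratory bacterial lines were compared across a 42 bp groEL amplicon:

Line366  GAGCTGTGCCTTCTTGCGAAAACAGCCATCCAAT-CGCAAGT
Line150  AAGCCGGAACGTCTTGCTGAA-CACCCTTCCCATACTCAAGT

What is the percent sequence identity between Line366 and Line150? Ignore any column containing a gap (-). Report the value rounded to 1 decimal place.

Excluding the 2 gap columns leaves 40 comparable sites.
The sequences differ at positions 1 (G/A), 5 (T/C), 7 (T/G), 8 (G/A), 9 (C/A), 11 (T/G), 18 (G/T), 19 (A/G), 25 (G/C), 28 (A/T), 32 (A/C), 37 (G/T).
28 of the 40 comparable sites match, so the percent identity is 28/40 × 100 = 70.0%.

70.0%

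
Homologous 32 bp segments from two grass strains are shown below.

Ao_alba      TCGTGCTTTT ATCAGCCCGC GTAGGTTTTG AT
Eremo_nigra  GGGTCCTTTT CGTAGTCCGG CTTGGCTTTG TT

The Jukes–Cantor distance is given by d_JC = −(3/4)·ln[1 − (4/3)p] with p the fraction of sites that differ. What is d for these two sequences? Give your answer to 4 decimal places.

Differing sites — 1:T/G; 2:C/G; 5:G/C; 11:A/C; 12:T/G; 13:C/T; 16:C/T; 20:C/G; 21:G/C; 23:A/T; 26:T/C; 31:A/T.
p = 12/32 = 0.375000.
d = −0.75 · ln(1 − (4/3)·0.375000) = −0.75 · ln(0.500000) = −0.75 · (-0.693147) = 0.5199.

0.5199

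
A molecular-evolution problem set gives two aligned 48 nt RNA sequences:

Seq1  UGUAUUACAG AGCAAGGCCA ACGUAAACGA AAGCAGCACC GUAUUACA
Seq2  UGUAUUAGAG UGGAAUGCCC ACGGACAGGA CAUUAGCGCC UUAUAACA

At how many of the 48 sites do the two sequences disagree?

Mismatches occur at site 8 (C↔G), site 11 (A↔U), site 13 (C↔G), site 16 (G↔U), site 20 (A↔C), site 24 (U↔G), site 26 (A↔C), site 28 (C↔G), site 31 (A↔C), site 33 (G↔U), site 34 (C↔U), site 38 (A↔G), site 41 (G↔U), site 45 (U↔A).
That gives 14 mismatches out of 48 aligned sites, so the Hamming distance is 14.

14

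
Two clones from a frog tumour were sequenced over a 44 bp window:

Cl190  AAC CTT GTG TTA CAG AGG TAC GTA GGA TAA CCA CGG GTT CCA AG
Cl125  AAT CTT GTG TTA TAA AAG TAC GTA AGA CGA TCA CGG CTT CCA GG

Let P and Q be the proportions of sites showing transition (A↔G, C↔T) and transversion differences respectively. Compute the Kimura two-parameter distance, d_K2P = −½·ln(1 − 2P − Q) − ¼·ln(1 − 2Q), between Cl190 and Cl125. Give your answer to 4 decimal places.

0.2943

Mismatches occur at site 3 (C↔T, transition), site 13 (C↔T, transition), site 15 (G↔A, transition), site 17 (G↔A, transition), site 25 (G↔A, transition), site 28 (T↔C, transition), site 29 (A↔G, transition), site 31 (C↔T, transition), site 37 (G↔C, transversion), site 43 (A↔G, transition).
Of the 10 differences, 9 transitions and 1 transversion over 44 sites: P = 9/44 = 0.204545, Q = 1/44 = 0.022727.
d = −0.5·ln(0.568183) − 0.25·ln(0.954546) = −0.5·(-0.565312) − 0.25·(-0.046519) = 0.2943.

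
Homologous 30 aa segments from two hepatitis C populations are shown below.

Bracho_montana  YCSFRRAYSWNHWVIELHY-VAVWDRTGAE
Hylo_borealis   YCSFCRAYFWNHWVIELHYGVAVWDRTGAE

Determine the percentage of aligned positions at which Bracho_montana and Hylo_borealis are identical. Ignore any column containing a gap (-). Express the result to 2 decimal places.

93.10%

Excluding the 1 gap column leaves 29 comparable sites.
The sequences differ at positions 5 (R/C), 9 (S/F).
27 of the 29 comparable sites match, so the percent identity is 27/29 × 100 = 93.10%.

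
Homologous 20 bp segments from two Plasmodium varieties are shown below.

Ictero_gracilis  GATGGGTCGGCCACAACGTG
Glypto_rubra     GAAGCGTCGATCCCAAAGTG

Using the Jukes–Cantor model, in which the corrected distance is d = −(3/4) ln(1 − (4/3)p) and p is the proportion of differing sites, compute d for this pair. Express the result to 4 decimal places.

Mismatches occur at site 3 (T→A), site 5 (G→C), site 10 (G→A), site 11 (C→T), site 13 (A→C), site 17 (C→A).
p = 6/20 = 0.300000.
d = −0.75 · ln(1 − (4/3)·0.300000) = −0.75 · ln(0.600000) = −0.75 · (-0.510826) = 0.3831.

0.3831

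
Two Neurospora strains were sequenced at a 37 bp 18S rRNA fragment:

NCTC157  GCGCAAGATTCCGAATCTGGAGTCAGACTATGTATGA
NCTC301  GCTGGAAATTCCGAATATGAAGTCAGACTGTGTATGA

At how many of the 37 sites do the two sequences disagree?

The sequences differ at positions 3 (G/T), 4 (C/G), 5 (A/G), 7 (G/A), 17 (C/A), 20 (G/A), 30 (A/G).
That gives 7 mismatches out of 37 aligned sites, so the Hamming distance is 7.

7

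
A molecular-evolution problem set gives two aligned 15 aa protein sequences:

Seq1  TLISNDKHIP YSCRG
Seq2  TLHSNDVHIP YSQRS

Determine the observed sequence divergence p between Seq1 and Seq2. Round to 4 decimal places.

0.2667

The sequences differ at positions 3 (I/H), 7 (K/V), 13 (C/Q), 15 (G/S).
There are 4 differences over 15 sites, so p = 4/15 = 0.2667.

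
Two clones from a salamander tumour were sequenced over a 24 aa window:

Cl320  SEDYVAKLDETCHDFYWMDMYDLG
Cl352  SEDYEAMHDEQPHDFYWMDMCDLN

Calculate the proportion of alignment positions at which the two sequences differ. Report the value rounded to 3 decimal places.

The sequences differ at positions 5 (V/E), 7 (K/M), 8 (L/H), 11 (T/Q), 12 (C/P), 21 (Y/C), 24 (G/N).
There are 7 differences over 24 sites, so p = 7/24 = 0.292.

0.292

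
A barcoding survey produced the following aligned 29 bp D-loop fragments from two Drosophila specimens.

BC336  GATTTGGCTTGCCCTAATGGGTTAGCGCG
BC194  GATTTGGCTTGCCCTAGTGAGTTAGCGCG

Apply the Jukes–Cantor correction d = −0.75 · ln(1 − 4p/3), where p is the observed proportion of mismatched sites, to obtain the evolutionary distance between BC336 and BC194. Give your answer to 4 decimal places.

The sequences differ at positions 17 (A/G), 20 (G/A).
p = 2/29 = 0.068966.
d = −0.75 · ln(1 − (4/3)·0.068966) = −0.75 · ln(0.908045) = −0.75 · (-0.096461) = 0.0723.

0.0723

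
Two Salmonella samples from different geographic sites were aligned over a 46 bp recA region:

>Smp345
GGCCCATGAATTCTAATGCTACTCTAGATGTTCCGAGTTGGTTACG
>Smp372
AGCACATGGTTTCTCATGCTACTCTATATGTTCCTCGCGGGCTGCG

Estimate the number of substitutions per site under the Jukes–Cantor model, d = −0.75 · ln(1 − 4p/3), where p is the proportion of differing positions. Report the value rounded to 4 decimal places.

0.3206

Differing sites — 1:G/A; 4:C/A; 9:A/G; 10:A/T; 15:A/C; 27:G/T; 35:G/T; 36:A/C; 38:T/C; 39:T/G; 42:T/C; 44:A/G.
p = 12/46 = 0.260870.
d = −0.75 · ln(1 − (4/3)·0.260870) = −0.75 · ln(0.652173) = −0.75 · (-0.427445) = 0.3206.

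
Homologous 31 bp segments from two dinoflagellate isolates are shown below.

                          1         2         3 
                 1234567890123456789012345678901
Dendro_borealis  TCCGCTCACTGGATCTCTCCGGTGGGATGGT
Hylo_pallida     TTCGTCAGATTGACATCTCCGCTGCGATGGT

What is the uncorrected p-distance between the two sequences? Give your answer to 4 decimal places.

0.3548

Differing sites — 2:C/T; 5:C/T; 6:T/C; 7:C/A; 8:A/G; 9:C/A; 11:G/T; 14:T/C; 15:C/A; 22:G/C; 25:G/C.
There are 11 differences over 31 sites, so p = 11/31 = 0.3548.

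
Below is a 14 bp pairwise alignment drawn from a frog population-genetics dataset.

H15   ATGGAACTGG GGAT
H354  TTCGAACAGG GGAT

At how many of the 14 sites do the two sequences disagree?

Mismatches occur at site 1 (A↔T), site 3 (G↔C), site 8 (T↔A).
That gives 3 mismatches out of 14 aligned sites, so the Hamming distance is 3.

3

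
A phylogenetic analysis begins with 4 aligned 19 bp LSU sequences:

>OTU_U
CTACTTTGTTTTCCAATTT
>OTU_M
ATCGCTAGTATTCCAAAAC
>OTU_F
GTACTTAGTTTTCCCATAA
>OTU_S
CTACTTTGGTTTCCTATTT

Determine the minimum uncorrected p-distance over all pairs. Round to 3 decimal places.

Pairwise Hamming distances:
  OTU_U vs OTU_M: 9
  OTU_U vs OTU_F: 5
  OTU_U vs OTU_S: 2
  OTU_M vs OTU_F: 8
  OTU_M vs OTU_S: 11
  OTU_F vs OTU_S: 6
The smallest is 2 mismatches, between OTU_U and OTU_S; p = 2/19 = 0.105.

0.105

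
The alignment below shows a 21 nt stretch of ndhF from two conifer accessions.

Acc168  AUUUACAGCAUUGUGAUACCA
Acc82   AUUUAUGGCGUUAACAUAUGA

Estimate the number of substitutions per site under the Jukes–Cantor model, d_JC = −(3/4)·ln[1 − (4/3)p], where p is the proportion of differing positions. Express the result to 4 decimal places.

Mismatches occur at site 6 (C/U), site 7 (A/G), site 10 (A/G), site 13 (G/A), site 14 (U/A), site 15 (G/C), site 19 (C/U), site 20 (C/G).
p = 8/21 = 0.380952.
d = −0.75 · ln(1 − (4/3)·0.380952) = −0.75 · ln(0.492064) = −0.75 · (-0.709146) = 0.5319.

0.5319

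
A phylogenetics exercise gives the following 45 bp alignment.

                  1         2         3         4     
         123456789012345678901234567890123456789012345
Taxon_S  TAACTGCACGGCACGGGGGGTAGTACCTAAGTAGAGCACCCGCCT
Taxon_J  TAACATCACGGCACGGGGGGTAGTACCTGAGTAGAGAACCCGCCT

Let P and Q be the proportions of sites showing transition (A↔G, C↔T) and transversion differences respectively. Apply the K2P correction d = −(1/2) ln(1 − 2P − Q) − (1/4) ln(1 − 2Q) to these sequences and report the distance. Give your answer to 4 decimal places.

0.0947

Differing sites — 5:T/A (Tv); 6:G/T (Tv); 29:A/G (Ti); 37:C/A (Tv).
Of the 4 differences, 1 transition and 3 transversions over 45 sites: P = 1/45 = 0.022222, Q = 3/45 = 0.066667.
d = −0.5·ln(0.888889) − 0.25·ln(0.866666) = −0.5·(-0.117783) − 0.25·(-0.143102) = 0.0947.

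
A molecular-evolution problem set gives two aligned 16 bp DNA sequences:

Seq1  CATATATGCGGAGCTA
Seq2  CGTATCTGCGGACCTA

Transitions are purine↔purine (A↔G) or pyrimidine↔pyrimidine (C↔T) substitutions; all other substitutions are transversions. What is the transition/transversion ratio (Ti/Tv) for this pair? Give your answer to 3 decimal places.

Mismatches occur at site 2 (A↔G, transition), site 6 (A↔C, transversion), site 13 (G↔C, transversion).
Of the 3 differences, 1 transition and 2 transversions, so Ti/Tv = 1/2 = 0.500.

0.500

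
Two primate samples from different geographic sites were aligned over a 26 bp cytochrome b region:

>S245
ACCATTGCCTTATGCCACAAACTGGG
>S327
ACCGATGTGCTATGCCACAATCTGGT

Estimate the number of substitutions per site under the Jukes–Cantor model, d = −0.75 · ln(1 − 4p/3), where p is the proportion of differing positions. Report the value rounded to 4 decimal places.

Mismatches occur at site 4 (A→G), site 5 (T→A), site 8 (C→T), site 9 (C→G), site 10 (T→C), site 21 (A→T), site 26 (G→T).
p = 7/26 = 0.269231.
d = −0.75 · ln(1 − (4/3)·0.269231) = −0.75 · ln(0.641025) = −0.75 · (-0.444687) = 0.3335.

0.3335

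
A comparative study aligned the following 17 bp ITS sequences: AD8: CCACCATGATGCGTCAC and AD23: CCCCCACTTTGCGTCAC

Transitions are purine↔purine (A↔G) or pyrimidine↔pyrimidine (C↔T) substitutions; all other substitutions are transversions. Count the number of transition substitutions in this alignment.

Mismatches occur at site 3 (A/C, transversion), site 7 (T/C, transition), site 8 (G/T, transversion), site 9 (A/T, transversion).
Of the 4 differences, 1 transition and 3 transversions, so the answer is 1.

1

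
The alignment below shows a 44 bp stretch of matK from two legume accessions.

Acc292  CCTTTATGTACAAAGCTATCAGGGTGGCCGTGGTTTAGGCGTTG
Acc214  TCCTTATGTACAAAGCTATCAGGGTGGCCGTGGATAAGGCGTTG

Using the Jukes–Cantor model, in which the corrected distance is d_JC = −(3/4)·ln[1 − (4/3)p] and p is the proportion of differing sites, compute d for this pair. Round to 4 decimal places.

Differing sites — 1:C/T; 3:T/C; 34:T/A; 36:T/A.
p = 4/44 = 0.090909.
d = −0.75 · ln(1 − (4/3)·0.090909) = −0.75 · ln(0.878788) = −0.75 · (-0.129212) = 0.0969.

0.0969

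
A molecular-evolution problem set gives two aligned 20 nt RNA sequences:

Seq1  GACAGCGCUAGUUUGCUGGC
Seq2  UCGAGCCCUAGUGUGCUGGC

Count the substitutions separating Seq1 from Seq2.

The sequences differ at positions 1 (G/U), 2 (A/C), 3 (C/G), 7 (G/C), 13 (U/G).
That gives 5 mismatches out of 20 aligned sites, so the Hamming distance is 5.

5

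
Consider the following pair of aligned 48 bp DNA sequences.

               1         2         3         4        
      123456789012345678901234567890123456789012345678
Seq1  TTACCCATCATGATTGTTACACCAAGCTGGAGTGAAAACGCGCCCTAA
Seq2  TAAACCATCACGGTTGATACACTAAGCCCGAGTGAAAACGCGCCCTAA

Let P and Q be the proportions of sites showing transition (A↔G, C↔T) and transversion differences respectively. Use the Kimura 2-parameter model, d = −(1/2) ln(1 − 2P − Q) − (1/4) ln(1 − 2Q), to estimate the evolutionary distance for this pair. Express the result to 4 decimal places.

Differing sites — 2:T/A (Tv); 4:C/A (Tv); 11:T/C (Ti); 13:A/G (Ti); 17:T/A (Tv); 23:C/T (Ti); 28:T/C (Ti); 29:G/C (Tv).
Of the 8 differences, 4 transitions and 4 transversions over 48 sites: P = 4/48 = 0.083333, Q = 4/48 = 0.083333.
d = −0.5·ln(0.750001) − 0.25·ln(0.833334) = −0.5·(-0.287681) − 0.25·(-0.182321) = 0.1894.

0.1894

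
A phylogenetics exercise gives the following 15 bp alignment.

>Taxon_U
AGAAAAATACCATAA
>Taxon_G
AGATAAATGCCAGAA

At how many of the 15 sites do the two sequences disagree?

Mismatches occur at site 4 (A/T), site 9 (A/G), site 13 (T/G).
That gives 3 mismatches out of 15 aligned sites, so the Hamming distance is 3.

3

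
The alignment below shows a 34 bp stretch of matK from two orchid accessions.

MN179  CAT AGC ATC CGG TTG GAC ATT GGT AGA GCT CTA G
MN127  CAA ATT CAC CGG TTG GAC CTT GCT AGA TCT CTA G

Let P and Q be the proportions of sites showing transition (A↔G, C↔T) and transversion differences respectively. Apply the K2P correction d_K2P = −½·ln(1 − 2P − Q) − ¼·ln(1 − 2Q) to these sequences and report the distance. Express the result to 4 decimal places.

0.2864

The sequences differ at positions 3 (T/A, transversion), 5 (G/T, transversion), 6 (C/T, transition), 7 (A/C, transversion), 8 (T/A, transversion), 19 (A/C, transversion), 23 (G/C, transversion), 28 (G/T, transversion).
Of the 8 differences, 1 transition and 7 transversions over 34 sites: P = 1/34 = 0.029412, Q = 7/34 = 0.205882.
d = −0.5·ln(0.735294) − 0.25·ln(0.588236) = −0.5·(-0.307485) − 0.25·(-0.530627) = 0.2864.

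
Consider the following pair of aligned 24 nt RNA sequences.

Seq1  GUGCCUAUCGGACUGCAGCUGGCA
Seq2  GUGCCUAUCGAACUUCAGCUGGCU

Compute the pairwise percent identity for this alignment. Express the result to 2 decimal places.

The sequences differ at positions 11 (G/A), 15 (G/U), 24 (A/U).
21 of the 24 sites match, so the percent identity is 21/24 × 100 = 87.50%.

87.50%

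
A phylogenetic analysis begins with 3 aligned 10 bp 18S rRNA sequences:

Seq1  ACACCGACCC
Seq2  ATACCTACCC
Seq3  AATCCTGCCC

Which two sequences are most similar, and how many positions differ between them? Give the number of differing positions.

2

Pairwise Hamming distances:
  Seq1 vs Seq2: 2
  Seq1 vs Seq3: 4
  Seq2 vs Seq3: 3
The smallest is 2, between Seq1 and Seq2.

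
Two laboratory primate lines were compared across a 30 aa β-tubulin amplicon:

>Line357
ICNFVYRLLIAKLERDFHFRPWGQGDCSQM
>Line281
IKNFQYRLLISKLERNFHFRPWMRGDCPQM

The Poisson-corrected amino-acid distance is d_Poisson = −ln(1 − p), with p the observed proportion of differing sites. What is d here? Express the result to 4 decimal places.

Differing sites — 2:C/K; 5:V/Q; 11:A/S; 16:D/N; 23:G/M; 24:Q/R; 28:S/P.
p = 7/30 = 0.233333.
d = −ln(1 − 0.233333) = −ln(0.766667) = 0.2657.

0.2657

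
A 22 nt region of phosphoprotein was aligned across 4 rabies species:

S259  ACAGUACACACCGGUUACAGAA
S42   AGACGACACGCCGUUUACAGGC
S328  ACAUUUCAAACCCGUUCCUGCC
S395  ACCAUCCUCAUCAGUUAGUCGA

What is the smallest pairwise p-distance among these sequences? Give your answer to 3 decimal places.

Pairwise Hamming distances:
  S259 vs S42: 7
  S259 vs S328: 8
  S259 vs S395: 10
  S42 vs S328: 11
  S42 vs S395: 14
  S328 vs S395: 12
The smallest is 7 mismatches, between S259 and S42; p = 7/22 = 0.318.

0.318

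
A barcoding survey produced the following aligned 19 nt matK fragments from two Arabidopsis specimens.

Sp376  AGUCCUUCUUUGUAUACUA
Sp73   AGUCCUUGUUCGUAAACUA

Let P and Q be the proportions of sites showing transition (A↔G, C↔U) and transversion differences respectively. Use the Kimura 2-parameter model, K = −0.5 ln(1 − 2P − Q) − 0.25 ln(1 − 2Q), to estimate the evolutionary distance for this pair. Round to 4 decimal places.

0.1773

Differing sites — 8:C/G (Tv); 11:U/C (Ti); 15:U/A (Tv).
Of the 3 differences, 1 transition and 2 transversions over 19 sites: P = 1/19 = 0.052632, Q = 2/19 = 0.105263.
d = −0.5·ln(0.789473) − 0.25·ln(0.789474) = −0.5·(-0.236390) − 0.25·(-0.236388) = 0.1773.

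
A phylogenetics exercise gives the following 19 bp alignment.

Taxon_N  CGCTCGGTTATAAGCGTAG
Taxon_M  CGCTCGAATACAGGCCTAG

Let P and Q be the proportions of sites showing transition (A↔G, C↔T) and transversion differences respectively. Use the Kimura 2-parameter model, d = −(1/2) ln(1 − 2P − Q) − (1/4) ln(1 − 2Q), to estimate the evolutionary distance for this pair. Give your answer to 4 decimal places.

0.3324

Differing sites — 7:G/A (Ti); 8:T/A (Tv); 11:T/C (Ti); 13:A/G (Ti); 16:G/C (Tv).
Of the 5 differences, 3 transitions and 2 transversions over 19 sites: P = 3/19 = 0.157895, Q = 2/19 = 0.105263.
d = −0.5·ln(0.578947) − 0.25·ln(0.789474) = −0.5·(-0.546544) − 0.25·(-0.236388) = 0.3324.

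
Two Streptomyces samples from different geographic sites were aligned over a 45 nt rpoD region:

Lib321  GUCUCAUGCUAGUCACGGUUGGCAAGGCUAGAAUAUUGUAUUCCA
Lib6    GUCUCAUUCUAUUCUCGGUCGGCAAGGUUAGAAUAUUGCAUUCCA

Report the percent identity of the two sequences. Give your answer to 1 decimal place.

The sequences differ at positions 8 (G/U), 12 (G/U), 15 (A/U), 20 (U/C), 28 (C/U), 39 (U/C).
39 of the 45 sites match, so the percent identity is 39/45 × 100 = 86.7%.

86.7%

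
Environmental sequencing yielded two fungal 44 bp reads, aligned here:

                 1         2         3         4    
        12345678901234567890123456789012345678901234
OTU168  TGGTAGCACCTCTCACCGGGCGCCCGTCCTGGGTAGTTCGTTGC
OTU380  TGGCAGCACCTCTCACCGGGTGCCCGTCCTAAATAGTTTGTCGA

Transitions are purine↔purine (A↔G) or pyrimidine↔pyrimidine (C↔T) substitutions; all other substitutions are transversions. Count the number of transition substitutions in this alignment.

7

Mismatches occur at site 4 (T/C, transition), site 21 (C/T, transition), site 31 (G/A, transition), site 32 (G/A, transition), site 33 (G/A, transition), site 39 (C/T, transition), site 42 (T/C, transition), site 44 (C/A, transversion).
Of the 8 differences, 7 transitions and 1 transversion, so the answer is 7.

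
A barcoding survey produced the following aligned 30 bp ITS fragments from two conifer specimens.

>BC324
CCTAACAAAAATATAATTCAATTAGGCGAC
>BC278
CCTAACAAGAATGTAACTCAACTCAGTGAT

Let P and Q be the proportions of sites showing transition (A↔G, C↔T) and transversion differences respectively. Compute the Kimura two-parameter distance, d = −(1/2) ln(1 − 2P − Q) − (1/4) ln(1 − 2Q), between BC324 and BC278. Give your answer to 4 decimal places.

The sequences differ at positions 9 (A/G, transition), 13 (A/G, transition), 17 (T/C, transition), 22 (T/C, transition), 24 (A/C, transversion), 25 (G/A, transition), 27 (C/T, transition), 30 (C/T, transition).
Of the 8 differences, 7 transitions and 1 transversion over 30 sites: P = 7/30 = 0.233333, Q = 1/30 = 0.033333.
d = −0.5·ln(0.500001) − 0.25·ln(0.933334) = −0.5·(-0.693145) − 0.25·(-0.068992) = 0.3638.

0.3638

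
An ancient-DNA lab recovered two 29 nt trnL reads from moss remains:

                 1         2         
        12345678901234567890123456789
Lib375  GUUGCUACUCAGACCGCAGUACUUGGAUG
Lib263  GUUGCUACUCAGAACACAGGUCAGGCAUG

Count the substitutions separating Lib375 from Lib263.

7

Mismatches occur at site 14 (C↔A), site 16 (G↔A), site 20 (U↔G), site 21 (A↔U), site 23 (U↔A), site 24 (U↔G), site 26 (G↔C).
That gives 7 mismatches out of 29 aligned sites, so the Hamming distance is 7.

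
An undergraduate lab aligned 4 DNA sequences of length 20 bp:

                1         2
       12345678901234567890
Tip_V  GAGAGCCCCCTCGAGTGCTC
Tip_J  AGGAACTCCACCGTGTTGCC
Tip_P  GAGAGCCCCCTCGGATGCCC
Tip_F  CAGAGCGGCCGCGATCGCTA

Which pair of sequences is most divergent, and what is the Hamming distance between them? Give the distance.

Pairwise Hamming distances:
  Tip_V vs Tip_J: 10
  Tip_V vs Tip_P: 3
  Tip_V vs Tip_F: 7
  Tip_J vs Tip_P: 10
  Tip_J vs Tip_F: 14
  Tip_P vs Tip_F: 9
The largest is 14, between Tip_J and Tip_F.

14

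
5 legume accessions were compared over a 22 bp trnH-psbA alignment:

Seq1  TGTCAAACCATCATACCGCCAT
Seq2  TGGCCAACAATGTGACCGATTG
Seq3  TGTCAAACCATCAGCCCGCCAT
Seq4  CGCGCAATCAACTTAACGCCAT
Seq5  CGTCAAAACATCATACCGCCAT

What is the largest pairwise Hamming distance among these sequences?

13

Pairwise Hamming distances:
  Seq1 vs Seq2: 10
  Seq1 vs Seq3: 2
  Seq1 vs Seq4: 8
  Seq1 vs Seq5: 2
  Seq2 vs Seq3: 10
  Seq2 vs Seq4: 13
  Seq2 vs Seq5: 12
  Seq3 vs Seq4: 10
  Seq3 vs Seq5: 4
  Seq4 vs Seq5: 7
The largest is 13, between Seq2 and Seq4.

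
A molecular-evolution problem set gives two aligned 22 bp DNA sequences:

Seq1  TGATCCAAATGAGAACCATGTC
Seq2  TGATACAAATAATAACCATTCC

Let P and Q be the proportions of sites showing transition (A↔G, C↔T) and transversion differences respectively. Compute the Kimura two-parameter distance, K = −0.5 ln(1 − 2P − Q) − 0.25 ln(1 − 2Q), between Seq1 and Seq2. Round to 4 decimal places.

0.2711

Differing sites — 5:C/A (Tv); 11:G/A (Ti); 13:G/T (Tv); 20:G/T (Tv); 21:T/C (Ti).
Of the 5 differences, 2 transitions and 3 transversions over 22 sites: P = 2/22 = 0.090909, Q = 3/22 = 0.136364.
d = −0.5·ln(0.681818) − 0.25·ln(0.727272) = −0.5·(-0.382993) − 0.25·(-0.318455) = 0.2711.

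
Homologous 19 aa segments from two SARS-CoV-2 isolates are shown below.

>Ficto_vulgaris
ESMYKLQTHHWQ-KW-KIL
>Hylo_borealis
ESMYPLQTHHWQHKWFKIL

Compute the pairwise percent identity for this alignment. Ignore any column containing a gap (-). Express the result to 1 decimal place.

Excluding the 2 gap columns leaves 17 comparable sites.
Differing sites — 5:K/P.
16 of the 17 comparable sites match, so the percent identity is 16/17 × 100 = 94.1%.

94.1%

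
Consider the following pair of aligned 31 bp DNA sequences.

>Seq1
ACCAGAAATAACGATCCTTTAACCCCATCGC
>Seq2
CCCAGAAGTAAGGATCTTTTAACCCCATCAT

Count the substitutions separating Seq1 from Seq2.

6

The sequences differ at positions 1 (A/C), 8 (A/G), 12 (C/G), 17 (C/T), 30 (G/A), 31 (C/T).
That gives 6 mismatches out of 31 aligned sites, so the Hamming distance is 6.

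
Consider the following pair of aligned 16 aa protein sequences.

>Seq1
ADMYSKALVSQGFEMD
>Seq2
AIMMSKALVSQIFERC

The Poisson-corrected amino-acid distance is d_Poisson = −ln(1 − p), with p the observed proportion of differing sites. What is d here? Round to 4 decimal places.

Differing sites — 2:D/I; 4:Y/M; 12:G/I; 15:M/R; 16:D/C.
p = 5/16 = 0.312500.
d = −ln(1 − 0.312500) = −ln(0.687500) = 0.3747.

0.3747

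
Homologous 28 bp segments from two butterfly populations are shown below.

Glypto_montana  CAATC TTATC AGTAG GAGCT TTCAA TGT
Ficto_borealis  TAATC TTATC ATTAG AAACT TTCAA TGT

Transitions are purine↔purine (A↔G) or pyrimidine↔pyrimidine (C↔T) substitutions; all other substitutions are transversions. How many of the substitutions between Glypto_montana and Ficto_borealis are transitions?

Differing sites — 1:C/T (Ti); 12:G/T (Tv); 16:G/A (Ti); 18:G/A (Ti).
Of the 4 differences, 3 transitions and 1 transversion, so the answer is 3.

3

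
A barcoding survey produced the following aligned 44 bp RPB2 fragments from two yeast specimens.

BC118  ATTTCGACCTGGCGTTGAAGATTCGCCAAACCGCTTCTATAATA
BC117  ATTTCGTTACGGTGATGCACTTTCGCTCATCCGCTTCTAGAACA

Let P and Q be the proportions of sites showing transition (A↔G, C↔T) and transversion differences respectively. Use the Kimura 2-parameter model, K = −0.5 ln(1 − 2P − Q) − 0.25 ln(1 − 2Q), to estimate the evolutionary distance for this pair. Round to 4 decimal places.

0.4142

The sequences differ at positions 7 (A/T, transversion), 8 (C/T, transition), 9 (C/A, transversion), 10 (T/C, transition), 13 (C/T, transition), 15 (T/A, transversion), 18 (A/C, transversion), 20 (G/C, transversion), 21 (A/T, transversion), 27 (C/T, transition), 28 (A/C, transversion), 30 (A/T, transversion), 40 (T/G, transversion), 43 (T/C, transition).
Of the 14 differences, 5 transitions and 9 transversions over 44 sites: P = 5/44 = 0.113636, Q = 9/44 = 0.204545.
d = −0.5·ln(0.568183) − 0.25·ln(0.590910) = −0.5·(-0.565312) − 0.25·(-0.526092) = 0.4142.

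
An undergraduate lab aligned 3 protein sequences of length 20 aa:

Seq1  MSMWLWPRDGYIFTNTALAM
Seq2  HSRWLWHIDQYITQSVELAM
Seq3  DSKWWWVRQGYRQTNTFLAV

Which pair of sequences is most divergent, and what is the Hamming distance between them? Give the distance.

14

Pairwise Hamming distances:
  Seq1 vs Seq2: 10
  Seq1 vs Seq3: 9
  Seq2 vs Seq3: 14
The largest is 14, between Seq2 and Seq3.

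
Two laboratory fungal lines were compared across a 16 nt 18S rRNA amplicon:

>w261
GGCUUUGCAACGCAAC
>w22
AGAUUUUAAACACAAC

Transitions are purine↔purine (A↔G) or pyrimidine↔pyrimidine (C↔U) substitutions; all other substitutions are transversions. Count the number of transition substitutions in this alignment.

Differing sites — 1:G/A (Ti); 3:C/A (Tv); 7:G/U (Tv); 8:C/A (Tv); 12:G/A (Ti).
Of the 5 differences, 2 transitions and 3 transversions, so the answer is 2.

2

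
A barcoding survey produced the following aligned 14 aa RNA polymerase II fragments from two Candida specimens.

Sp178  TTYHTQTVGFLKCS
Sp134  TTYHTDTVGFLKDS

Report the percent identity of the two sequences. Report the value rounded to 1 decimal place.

85.7%

Differing sites — 6:Q/D; 13:C/D.
12 of the 14 sites match, so the percent identity is 12/14 × 100 = 85.7%.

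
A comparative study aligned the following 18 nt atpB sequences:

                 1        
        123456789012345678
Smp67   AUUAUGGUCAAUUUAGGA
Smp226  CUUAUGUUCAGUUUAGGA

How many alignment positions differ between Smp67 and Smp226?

Differing sites — 1:A/C; 7:G/U; 11:A/G.
That gives 3 mismatches out of 18 aligned sites, so the Hamming distance is 3.

3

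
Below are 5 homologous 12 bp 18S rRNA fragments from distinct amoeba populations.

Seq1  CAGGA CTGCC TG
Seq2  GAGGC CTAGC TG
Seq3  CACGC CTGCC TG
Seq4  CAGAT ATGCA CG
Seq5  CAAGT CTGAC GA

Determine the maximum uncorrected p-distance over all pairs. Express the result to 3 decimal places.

0.667

Pairwise Hamming distances:
  Seq1 vs Seq2: 4
  Seq1 vs Seq3: 2
  Seq1 vs Seq4: 5
  Seq1 vs Seq5: 5
  Seq2 vs Seq3: 4
  Seq2 vs Seq4: 8
  Seq2 vs Seq5: 7
  Seq3 vs Seq4: 6
  Seq3 vs Seq5: 5
  Seq4 vs Seq5: 7
The largest is 8 mismatches, between Seq2 and Seq4; p = 8/12 = 0.667.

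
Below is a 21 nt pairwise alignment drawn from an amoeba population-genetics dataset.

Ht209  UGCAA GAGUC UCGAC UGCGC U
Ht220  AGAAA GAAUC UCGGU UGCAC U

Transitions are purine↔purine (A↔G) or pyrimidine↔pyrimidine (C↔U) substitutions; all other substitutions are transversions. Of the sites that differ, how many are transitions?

4

Mismatches occur at site 1 (U/A, transversion), site 3 (C/A, transversion), site 8 (G/A, transition), site 14 (A/G, transition), site 15 (C/U, transition), site 19 (G/A, transition).
Of the 6 differences, 4 transitions and 2 transversions, so the answer is 4.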